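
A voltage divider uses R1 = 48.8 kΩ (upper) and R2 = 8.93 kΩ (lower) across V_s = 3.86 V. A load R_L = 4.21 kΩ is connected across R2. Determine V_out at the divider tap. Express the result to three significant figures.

V_out ≈ 0.214 V

R2 ‖ R_L = (8.93 × 4.21)/(8.93 + 4.21) = 2.861 kΩ.
Now apply the divider: V_out = 3.86 × 0.05538 = 0.2138 V.
(Unloaded it would be 0.597 V; the load pulls it down.)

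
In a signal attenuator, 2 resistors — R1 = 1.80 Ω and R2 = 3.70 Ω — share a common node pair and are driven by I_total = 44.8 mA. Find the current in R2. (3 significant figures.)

For two parallel branches, I_k = I_total · (other R)/(sum of R).
So I = 44.8 × 1.80/5.500 = 14.66 mA.

I ≈ 14.7 mA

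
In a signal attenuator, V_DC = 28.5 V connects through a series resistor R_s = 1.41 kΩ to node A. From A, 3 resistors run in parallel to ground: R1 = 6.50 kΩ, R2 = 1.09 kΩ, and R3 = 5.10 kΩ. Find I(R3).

Combine the parallel branches: R_p = (1/6.50 + 1/1.09 + 1/5.10)⁻¹ = 0.7890 kΩ.
Node voltage V_A = V_DC · R_p/(R_s + R_p) = 28.5 × 0.3588 = 10.23 V.
I(R3) = V_A / R3 = 10.23/5.10 = 2.005 mA.
(Equivalently: I_total = 12.96 mA, then current-divider fraction G_k/ΣG = 0.1547.)

I ≈ 2.01 mA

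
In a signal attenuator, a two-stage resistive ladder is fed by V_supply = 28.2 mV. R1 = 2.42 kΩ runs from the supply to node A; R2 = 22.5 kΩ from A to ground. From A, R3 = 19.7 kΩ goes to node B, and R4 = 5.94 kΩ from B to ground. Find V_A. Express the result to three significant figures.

The second stage (R3 + R4 = 25.64 kΩ) loads node A in parallel with R2.
R2 ‖ (R3+R4) = 11.98 kΩ.
So V_A = 28.2 × 0.8320 = 23.46 mV.

V_A ≈ 23.5 mV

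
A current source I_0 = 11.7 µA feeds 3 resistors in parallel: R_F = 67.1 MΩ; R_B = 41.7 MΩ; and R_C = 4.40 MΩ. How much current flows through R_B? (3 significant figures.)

ΣG = 1/67.1 + 1/41.7 + 1/4.40 = 0.2662.
R_B takes the fraction G_k/ΣG = 0.02398/0.2662 = 0.09010, so I = 11.7 × 0.09010 = 1.054 µA.

I ≈ 1.05 µA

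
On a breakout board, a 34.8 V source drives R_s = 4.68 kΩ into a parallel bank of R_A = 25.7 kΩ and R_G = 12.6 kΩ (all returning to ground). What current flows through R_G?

I ≈ 1.78 mA

Combine the parallel branches: R_p = (1/25.7 + 1/12.6)⁻¹ = 8.455 kΩ.
V_A = 34.8 × 8.455/13.13 = 22.40 V.
Branch current I = V_A/R_G = 22.40/12.6 = 1.778 mA.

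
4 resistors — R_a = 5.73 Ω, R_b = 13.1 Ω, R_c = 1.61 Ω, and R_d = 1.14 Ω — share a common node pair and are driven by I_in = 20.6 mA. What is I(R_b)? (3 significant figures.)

I ≈ 0.899 mA

ΣG = 1/5.73 + 1/13.1 + 1/1.61 + 1/1.14 = 1.749.
R_b takes the fraction G_k/ΣG = 0.07634/1.749 = 0.04364, so I = 20.6 × 0.04364 = 0.8990 mA.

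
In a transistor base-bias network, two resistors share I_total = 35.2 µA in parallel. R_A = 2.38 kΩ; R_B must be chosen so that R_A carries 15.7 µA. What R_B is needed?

R_B ≈ 1.92 kΩ

Two-branch current divider: I_A = I_total · R_B/(R_A + R_B).
15.7/35.2 = R_B/(R_A + R_B) → R_B = R_A · (0.4460)/(1 − 0.4460) = 2.38 × 0.8051 = 1.916 kΩ.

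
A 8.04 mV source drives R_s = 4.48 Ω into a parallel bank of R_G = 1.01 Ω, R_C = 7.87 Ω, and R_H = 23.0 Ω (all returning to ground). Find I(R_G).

Combine the parallel branches: R_p = (1/1.01 + 1/7.87 + 1/23.0)⁻¹ = 0.8616 Ω.
V_A = 8.04 × 0.8616/5.342 = 1.297 mV.
I(R_G) = V_A / R_G = 1.297/1.01 = 1.284 mA.

I ≈ 1.28 mA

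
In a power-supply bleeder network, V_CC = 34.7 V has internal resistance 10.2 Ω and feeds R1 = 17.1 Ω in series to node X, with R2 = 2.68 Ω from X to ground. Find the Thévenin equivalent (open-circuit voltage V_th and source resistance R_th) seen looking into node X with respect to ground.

V_th ≈ 3.10 V, R_th ≈ 2.44 Ω

R1' = 10.2 + 17.1 = 27.30 Ω (source resistance + R1).
V_th is the unloaded tap voltage: V_CC · R2/(R1'+R2) = 34.7 × 0.08939 = 3.102 V.
Looking into X with the source shorted: R_th = R1'·R2/(R1'+R2) = 27.30 × 2.68/29.98 = 2.440 Ω.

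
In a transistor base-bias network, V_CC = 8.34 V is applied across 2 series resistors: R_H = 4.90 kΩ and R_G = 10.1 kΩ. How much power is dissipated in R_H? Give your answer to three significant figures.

P ≈ 1.51 mW

ΣR = 15.00 kΩ → I = 8.34/15.00 = 0.5560 mA.
P = I²R = 0.3091 × 4.90 = 1.515 mW.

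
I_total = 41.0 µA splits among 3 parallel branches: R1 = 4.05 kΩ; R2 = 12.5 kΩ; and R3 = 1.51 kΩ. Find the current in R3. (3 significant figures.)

I ≈ 27.4 µA

ΣG = 1/4.05 + 1/12.5 + 1/1.51 = 0.9892.
R3 takes the fraction G_k/ΣG = 0.6623/0.9892 = 0.6695, so I = 41.0 × 0.6695 = 27.45 µA.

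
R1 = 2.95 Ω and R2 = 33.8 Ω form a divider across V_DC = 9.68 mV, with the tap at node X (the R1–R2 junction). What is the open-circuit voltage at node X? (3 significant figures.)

V_th ≈ 8.90 mV

V_th is the unloaded tap voltage: V_DC · R2/(R1+R2) = 9.68 × 0.9197 = 8.903 mV.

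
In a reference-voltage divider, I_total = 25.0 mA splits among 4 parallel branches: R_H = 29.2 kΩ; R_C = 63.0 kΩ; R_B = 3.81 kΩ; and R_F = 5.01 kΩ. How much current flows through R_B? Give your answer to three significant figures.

I ≈ 12.8 mA

Total conductance ΣG = 1/29.2 + 1/63.0 + 1/3.81 + 1/5.01 = 0.5122 (units of 1/kΩ).
R_B takes the fraction G_k/ΣG = 0.2625/0.5122 = 0.5124, so I = 25.0 × 0.5124 = 12.81 mA.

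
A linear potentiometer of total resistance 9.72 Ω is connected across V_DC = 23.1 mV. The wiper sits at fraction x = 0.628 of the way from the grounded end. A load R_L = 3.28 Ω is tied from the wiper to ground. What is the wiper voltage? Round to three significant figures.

V_out ≈ 8.57 mV

Split the track: R_lower = x·R_p = 6.104 Ω, R_upper = (1−x)·R_p = 3.616 Ω.
(x·R_p) ‖ R_L = 2.134 Ω.
V_out = 23.1 × 2.134/(3.616 + 2.134) = 8.572 mV.
(Unloaded: V_out = x·V_DC = 14.5 mV.)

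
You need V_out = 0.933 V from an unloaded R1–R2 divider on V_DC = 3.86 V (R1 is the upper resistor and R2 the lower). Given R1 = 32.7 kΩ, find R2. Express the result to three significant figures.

Required fraction k = V_out/V_DC = 0.2417.
R2 = R1 · 0.2417/(1 − 0.2417) = 10.42 kΩ.

R2 ≈ 10.4 kΩ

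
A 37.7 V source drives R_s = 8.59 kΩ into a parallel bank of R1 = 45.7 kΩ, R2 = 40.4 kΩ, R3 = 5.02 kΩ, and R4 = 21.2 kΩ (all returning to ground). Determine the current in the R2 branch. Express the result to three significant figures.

I ≈ 0.265 mA

Combine the parallel branches: R_p = (1/45.7 + 1/40.4 + 1/5.02 + 1/21.2)⁻¹ = 3.413 kΩ.
V_A by voltage divider: V_A = 37.7 × 3.413/(8.59 + 3.413) = 10.72 V.
I(R2) = V_A / R2 = 10.72/40.4 = 0.2653 mA.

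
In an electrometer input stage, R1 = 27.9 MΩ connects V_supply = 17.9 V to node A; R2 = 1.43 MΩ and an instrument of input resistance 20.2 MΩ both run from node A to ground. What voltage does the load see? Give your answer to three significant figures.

R2 ‖ R_L = (1.43 × 20.2)/(1.43 + 20.2) = 1.335 MΩ.
Voltage divider with the loaded lower leg: V_out = 17.9 × 1.335/(27.9 + 1.335) = 17.9 × 0.04568 = 0.8177 V.

V_out ≈ 0.818 V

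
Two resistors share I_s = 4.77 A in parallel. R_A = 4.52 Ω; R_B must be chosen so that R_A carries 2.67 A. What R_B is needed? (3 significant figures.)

R_B ≈ 5.75 Ω

Two-branch current divider: I_A = I_s · R_B/(R_A + R_B).
With f = 0.5597, R_B = R_A · f/(1−f) = 4.52 × 1.271 = 5.747 Ω.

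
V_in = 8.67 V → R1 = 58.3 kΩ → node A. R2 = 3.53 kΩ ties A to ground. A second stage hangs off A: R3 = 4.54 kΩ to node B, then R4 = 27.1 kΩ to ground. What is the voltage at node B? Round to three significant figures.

V_B ≈ 0.384 V

Looking into the second stage from A: R3 + R4 = 31.64 kΩ appears in parallel with R2.
R2 ‖ (R3+R4) = 3.176 kΩ.
So V_A = 8.67 × 0.05166 = 0.4479 V.
Then the unloaded second divider: V_B = V_A × R4/(R3+R4) = 0.4479 × 0.8565 = 0.3836 V.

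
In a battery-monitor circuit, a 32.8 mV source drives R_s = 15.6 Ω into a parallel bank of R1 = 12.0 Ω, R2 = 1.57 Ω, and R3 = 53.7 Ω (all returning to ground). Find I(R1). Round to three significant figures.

Parallel bank: R_p = 1/(1/12.0 + 1/1.57 + 1/53.7) = 1.353 Ω.
V_A by voltage divider: V_A = 32.8 × 1.353/(15.6 + 1.353) = 2.618 mV.
Branch current I = V_A/R1 = 2.618/12.0 = 0.2182 mA.

I ≈ 0.218 mA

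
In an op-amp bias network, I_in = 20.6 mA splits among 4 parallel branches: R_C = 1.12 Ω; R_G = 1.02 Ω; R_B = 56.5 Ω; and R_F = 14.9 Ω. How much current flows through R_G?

Total conductance ΣG = 1/1.12 + 1/1.02 + 1/56.5 + 1/14.9 = 1.958 (units of 1/Ω).
R_G takes the fraction G_k/ΣG = 0.9804/1.958 = 0.5007, so I = 20.6 × 0.5007 = 10.31 mA.

I ≈ 10.3 mA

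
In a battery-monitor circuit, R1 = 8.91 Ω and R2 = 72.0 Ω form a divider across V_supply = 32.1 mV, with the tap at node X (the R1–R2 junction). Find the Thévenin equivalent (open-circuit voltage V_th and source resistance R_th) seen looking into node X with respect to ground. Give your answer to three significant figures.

V_th is the unloaded tap voltage: V_supply · R2/(R1+R2) = 32.1 × 0.8899 = 28.57 mV.
Zeroing V_supply shorts the top of R1 to ground, so R_th = R1 ‖ R2 = 7.929 Ω.

V_th ≈ 28.6 mV, R_th ≈ 7.93 Ω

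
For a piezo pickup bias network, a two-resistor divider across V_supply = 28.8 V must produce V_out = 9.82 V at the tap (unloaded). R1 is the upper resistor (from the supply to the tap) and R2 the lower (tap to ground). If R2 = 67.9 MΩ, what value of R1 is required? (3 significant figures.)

The divider ratio is R2/(R1+R2) = 9.82/28.8 = 0.3410.
R1 = R2·(1/k − 1) = 67.9 × 1.933 = 131.2 MΩ.

R1 ≈ 131 MΩ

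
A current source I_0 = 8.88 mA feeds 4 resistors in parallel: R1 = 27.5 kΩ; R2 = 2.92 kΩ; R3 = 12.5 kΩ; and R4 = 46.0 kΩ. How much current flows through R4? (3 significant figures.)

Total conductance ΣG = 1/27.5 + 1/2.92 + 1/12.5 + 1/46.0 = 0.4806 (units of 1/kΩ).
By the current-divider rule, I = I_0 · G_k/ΣG = 8.88 × 0.04524 = 0.4017 mA.

I ≈ 0.402 mA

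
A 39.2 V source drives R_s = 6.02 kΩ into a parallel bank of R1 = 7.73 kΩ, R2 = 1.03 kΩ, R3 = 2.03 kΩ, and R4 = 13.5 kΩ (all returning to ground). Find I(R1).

I ≈ 0.460 mA

Combine the parallel branches: R_p = (1/7.73 + 1/1.03 + 1/2.03 + 1/13.5)⁻¹ = 0.5999 kΩ.
V_A = 39.2 × 0.5999/6.620 = 3.552 V.
Branch current I = V_A/R1 = 3.552/7.73 = 0.4596 mA.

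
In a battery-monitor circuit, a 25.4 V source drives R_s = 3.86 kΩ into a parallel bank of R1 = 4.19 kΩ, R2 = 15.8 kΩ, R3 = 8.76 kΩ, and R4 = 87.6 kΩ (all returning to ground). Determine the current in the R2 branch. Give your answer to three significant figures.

Equivalent of the parallel group: R_p = 2.339 kΩ.
V_A = 25.4 × 2.339/6.199 = 9.584 V.
Branch current I = V_A/R2 = 9.584/15.8 = 0.6066 mA.

I ≈ 0.607 mA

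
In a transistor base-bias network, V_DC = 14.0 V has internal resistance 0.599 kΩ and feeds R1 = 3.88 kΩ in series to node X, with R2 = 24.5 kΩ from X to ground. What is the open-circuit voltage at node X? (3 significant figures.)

R1' = 0.599 + 3.88 = 4.479 kΩ (source resistance + R1).
Open-circuit (no load on X): V_th = V_DC · R2/(R1' + R2) = 14.0 × 24.5/(4.479 + 24.5) = 11.84 V.

V_th ≈ 11.8 V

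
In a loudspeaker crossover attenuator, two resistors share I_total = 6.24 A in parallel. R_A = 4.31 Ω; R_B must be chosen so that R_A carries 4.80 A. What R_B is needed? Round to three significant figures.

R_B ≈ 14.4 Ω

In a two-way split, I_A/I_total = R_B/(R_A + R_B).
4.80/6.24 = R_B/(R_A + R_B) → R_B = R_A · (0.7692)/(1 − 0.7692) = 4.31 × 3.333 = 14.37 Ω.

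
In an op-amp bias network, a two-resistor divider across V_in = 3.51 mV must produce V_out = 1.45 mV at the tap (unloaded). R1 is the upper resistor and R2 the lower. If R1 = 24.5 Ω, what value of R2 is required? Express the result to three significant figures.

R2 ≈ 17.2 Ω

V_out/V_in = R2/(R1+R2) = 0.4131.
So R2 = R1 · V_out/(V_in − V_out) = 24.5 × 1.45/(3.51 − 1.45) = 24.5 × 0.7039 = 17.25 Ω.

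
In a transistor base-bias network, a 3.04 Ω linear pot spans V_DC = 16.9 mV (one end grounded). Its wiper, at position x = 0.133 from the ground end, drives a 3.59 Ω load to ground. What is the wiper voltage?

Lower segment x·R_p = 0.4043 Ω; upper segment (1−x)·R_p = 2.636 Ω.
R_L loads the lower segment: effective lower R = 0.3634 Ω.
V_out = 16.9 × 0.3634/(2.636 + 0.3634) = 2.048 mV.
(Unloaded: V_out = x·V_DC = 2.25 mV.)

V_out ≈ 2.05 mV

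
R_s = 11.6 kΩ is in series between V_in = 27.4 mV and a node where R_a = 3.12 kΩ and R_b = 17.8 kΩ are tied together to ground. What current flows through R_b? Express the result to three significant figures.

Combine the parallel branches: R_p = (1/3.12 + 1/17.8)⁻¹ = 2.655 kΩ.
V_A by voltage divider: V_A = 27.4 × 2.655/(11.6 + 2.655) = 5.103 mV.
Branch current I = V_A/R_b = 5.103/17.8 = 0.2867 µA.

I ≈ 0.287 µA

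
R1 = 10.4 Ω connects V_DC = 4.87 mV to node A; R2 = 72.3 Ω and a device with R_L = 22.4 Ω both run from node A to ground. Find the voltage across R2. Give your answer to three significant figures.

V_out ≈ 3.03 mV

The load sits in parallel with R2, giving an effective lower resistance R2' = R2·R_L/(R2+R_L) = 17.10 Ω.
Then V_out = V_DC · R2'/(R1 + R2') = 4.87 × 17.10/27.50 = 3.028 mV.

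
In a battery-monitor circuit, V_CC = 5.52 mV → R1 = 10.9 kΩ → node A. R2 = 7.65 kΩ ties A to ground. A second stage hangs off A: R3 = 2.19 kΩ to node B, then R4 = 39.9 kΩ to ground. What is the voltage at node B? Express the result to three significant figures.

Looking into the second stage from A: R3 + R4 = 42.09 kΩ appears in parallel with R2.
Effective lower resistance at A: R2 ‖ 42.09 = 6.473 kΩ.
V_A = 5.52 × 6.473/(10.9 + 6.473) = 2.057 mV.
Stage 2 is unloaded, so V_B = V_A · R4/(R3+R4) = 2.057 × 39.9/42.09 = 1.950 mV.

V_B ≈ 1.95 mV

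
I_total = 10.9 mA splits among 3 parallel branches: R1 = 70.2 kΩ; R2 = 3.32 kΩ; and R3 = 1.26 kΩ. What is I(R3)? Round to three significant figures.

Total conductance ΣG = 1/70.2 + 1/3.32 + 1/1.26 = 1.109 (units of 1/kΩ).
R3 takes the fraction G_k/ΣG = 0.7937/1.109 = 0.7156, so I = 10.9 × 0.7156 = 7.800 mA.

I ≈ 7.80 mA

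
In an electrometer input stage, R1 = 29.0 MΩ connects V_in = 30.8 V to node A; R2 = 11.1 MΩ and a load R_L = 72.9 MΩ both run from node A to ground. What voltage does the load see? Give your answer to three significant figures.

V_out ≈ 7.68 V

R2 ‖ R_L = (11.1 × 72.9)/(11.1 + 72.9) = 9.633 MΩ.
Then V_out = V_in · R2'/(R1 + R2') = 30.8 × 9.633/38.63 = 7.680 V.
(Unloaded it would be 8.53 V; the load pulls it down.)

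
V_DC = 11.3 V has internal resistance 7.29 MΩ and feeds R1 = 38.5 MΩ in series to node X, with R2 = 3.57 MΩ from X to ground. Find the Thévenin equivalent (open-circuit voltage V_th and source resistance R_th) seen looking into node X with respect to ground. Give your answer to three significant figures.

R1' = 7.29 + 38.5 = 45.79 MΩ (source resistance + R1).
Open-circuit (no load on X): V_th = V_DC · R2/(R1' + R2) = 11.3 × 3.57/(45.79 + 3.57) = 0.8173 V.
Looking into X with the source shorted: R_th = R1'·R2/(R1'+R2) = 45.79 × 3.57/49.36 = 3.312 MΩ.

V_th ≈ 0.817 V, R_th ≈ 3.31 MΩ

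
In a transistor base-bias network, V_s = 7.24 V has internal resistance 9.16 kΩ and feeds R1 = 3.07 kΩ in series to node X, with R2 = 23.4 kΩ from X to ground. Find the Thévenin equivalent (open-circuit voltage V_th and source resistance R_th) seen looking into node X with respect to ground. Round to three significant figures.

R1' = 9.16 + 3.07 = 12.23 kΩ (source resistance + R1).
Open-circuit (no load on X): V_th = V_s · R2/(R1' + R2) = 7.24 × 23.4/(12.23 + 23.4) = 4.755 V.
Looking into X with the source shorted: R_th = R1'·R2/(R1'+R2) = 12.23 × 23.4/35.63 = 8.032 kΩ.

V_th ≈ 4.75 V, R_th ≈ 8.03 kΩ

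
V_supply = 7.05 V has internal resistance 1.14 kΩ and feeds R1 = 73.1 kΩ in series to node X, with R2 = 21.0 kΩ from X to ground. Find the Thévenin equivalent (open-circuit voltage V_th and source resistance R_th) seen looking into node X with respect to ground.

R1' = 1.14 + 73.1 = 74.24 kΩ (source resistance + R1).
With X open, the divider is unloaded: V_th = 7.05 × 21.0/95.24 = 1.554 V.
Zeroing V_supply shorts the top of R1' to ground, so R_th = R1' ‖ R2 = 16.37 kΩ.

V_th ≈ 1.55 V, R_th ≈ 16.4 kΩ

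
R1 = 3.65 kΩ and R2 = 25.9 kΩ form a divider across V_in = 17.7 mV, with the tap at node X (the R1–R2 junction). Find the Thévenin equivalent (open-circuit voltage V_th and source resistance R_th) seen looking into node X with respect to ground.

V_th ≈ 15.5 mV, R_th ≈ 3.20 kΩ

With X open, the divider is unloaded: V_th = 17.7 × 25.9/29.55 = 15.51 mV.
Zeroing V_in shorts the top of R1 to ground, so R_th = R1 ‖ R2 = 3.199 kΩ.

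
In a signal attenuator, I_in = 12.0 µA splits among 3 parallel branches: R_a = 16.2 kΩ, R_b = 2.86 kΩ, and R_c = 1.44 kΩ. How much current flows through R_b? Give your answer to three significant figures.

I ≈ 3.79 µA

Conductances: ΣG = 1/16.2 + 1/2.86 + 1/1.44 = 1.106 (1/kΩ).
By the current-divider rule, I = I_in · G_k/ΣG = 12.0 × 0.3162 = 3.794 µA.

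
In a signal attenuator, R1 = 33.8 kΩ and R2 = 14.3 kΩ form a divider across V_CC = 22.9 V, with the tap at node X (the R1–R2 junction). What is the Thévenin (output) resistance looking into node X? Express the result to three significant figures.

R_th ≈ 10.0 kΩ

With V_CC suppressed (replaced by a short), R_th = R1 ‖ R2 = (33.80 × 14.3)/(33.80 + 14.3) = 10.05 kΩ.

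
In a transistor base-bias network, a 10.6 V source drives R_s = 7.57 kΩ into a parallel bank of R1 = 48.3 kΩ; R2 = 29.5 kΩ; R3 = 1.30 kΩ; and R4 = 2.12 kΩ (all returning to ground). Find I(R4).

I ≈ 0.463 mA

Parallel bank: R_p = 1/(1/48.3 + 1/29.5 + 1/1.30 + 1/2.12) = 0.7719 kΩ.
Node voltage V_A = V_DC · R_p/(R_s + R_p) = 10.6 × 0.09253 = 0.9808 V.
Branch current I = V_A/R4 = 0.9808/2.12 = 0.4627 mA.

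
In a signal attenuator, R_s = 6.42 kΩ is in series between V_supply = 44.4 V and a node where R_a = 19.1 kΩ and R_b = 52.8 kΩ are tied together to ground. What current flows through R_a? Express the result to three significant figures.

I ≈ 1.59 mA

Combine the parallel branches: R_p = (1/19.1 + 1/52.8)⁻¹ = 14.03 kΩ.
Node voltage V_A = V_supply · R_p/(R_s + R_p) = 44.4 × 0.6860 = 30.46 V.
Branch current I = V_A/R_a = 30.46/19.1 = 1.595 mA.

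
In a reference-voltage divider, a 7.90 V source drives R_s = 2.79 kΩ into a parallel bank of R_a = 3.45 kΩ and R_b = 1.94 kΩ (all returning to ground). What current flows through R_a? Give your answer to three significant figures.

I ≈ 0.705 mA

Parallel bank: R_p = 1/(1/3.45 + 1/1.94) = 1.242 kΩ.
Node voltage V_A = V_supply · R_p/(R_s + R_p) = 7.90 × 0.3080 = 2.433 V.
Branch current I = V_A/R_a = 2.433/3.45 = 0.7053 mA.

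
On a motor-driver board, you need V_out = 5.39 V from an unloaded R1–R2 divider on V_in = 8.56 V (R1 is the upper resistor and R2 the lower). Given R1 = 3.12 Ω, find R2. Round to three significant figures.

R2 ≈ 5.30 Ω

The divider ratio is R2/(R1+R2) = 5.39/8.56 = 0.6297.
So R2 = R1 · V_out/(V_in − V_out) = 3.12 × 5.39/(8.56 − 5.39) = 3.12 × 1.700 = 5.305 Ω.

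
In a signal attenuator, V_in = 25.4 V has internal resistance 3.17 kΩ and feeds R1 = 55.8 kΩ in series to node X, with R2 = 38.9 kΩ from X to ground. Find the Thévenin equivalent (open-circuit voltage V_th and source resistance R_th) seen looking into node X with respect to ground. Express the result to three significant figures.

R1' = 3.17 + 55.8 = 58.97 kΩ (source resistance + R1).
With X open, the divider is unloaded: V_th = 25.4 × 38.9/97.87 = 10.10 V.
Looking into X with the source shorted: R_th = R1'·R2/(R1'+R2) = 58.97 × 38.9/97.87 = 23.44 kΩ.

V_th ≈ 10.1 V, R_th ≈ 23.4 kΩ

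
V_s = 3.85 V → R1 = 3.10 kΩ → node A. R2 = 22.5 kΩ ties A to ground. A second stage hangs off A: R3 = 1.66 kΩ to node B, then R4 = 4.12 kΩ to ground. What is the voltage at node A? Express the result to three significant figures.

The second stage (R3 + R4 = 5.780 kΩ) loads node A in parallel with R2.
Effective lower resistance at A: R2 ‖ 5.780 = 4.599 kΩ.
So V_A = 3.85 × 0.5973 = 2.300 V.

V_A ≈ 2.30 V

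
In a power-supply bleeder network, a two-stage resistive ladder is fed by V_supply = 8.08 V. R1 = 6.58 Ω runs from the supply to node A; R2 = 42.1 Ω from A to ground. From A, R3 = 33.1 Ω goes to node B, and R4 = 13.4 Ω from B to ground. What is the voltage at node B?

V_B ≈ 1.79 V

The second stage (R3 + R4 = 46.50 Ω) loads node A in parallel with R2.
R2 ‖ (R3+R4) = 22.10 Ω.
V_A = 8.08 × 22.10/(6.58 + 22.10) = 6.226 V.
Then the unloaded second divider: V_B = V_A × R4/(R3+R4) = 6.226 × 0.2882 = 1.794 V.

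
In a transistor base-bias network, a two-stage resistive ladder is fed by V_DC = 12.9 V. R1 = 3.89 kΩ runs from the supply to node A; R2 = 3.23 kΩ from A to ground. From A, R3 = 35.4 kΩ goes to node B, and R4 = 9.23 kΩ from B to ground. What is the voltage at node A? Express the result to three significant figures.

V_A ≈ 5.63 V

Node A sees R2 in parallel with the series input of stage 2, R3 + R4 = 44.63 kΩ.
R2 ‖ (R3+R4) = 3.012 kΩ.
First divider: V_A = V_DC · 3.012/(3.89 + 3.012) = 5.630 V.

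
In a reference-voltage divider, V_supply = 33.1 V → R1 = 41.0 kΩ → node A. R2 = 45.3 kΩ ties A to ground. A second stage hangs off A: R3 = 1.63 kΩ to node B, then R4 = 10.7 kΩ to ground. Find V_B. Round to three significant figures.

V_B ≈ 5.49 V

The second stage (R3 + R4 = 12.33 kΩ) loads node A in parallel with R2.
Effective lower resistance at A: R2 ‖ 12.33 = 9.692 kΩ.
First divider: V_A = V_supply · 9.692/(41.0 + 9.692) = 6.329 V.
Then the unloaded second divider: V_B = V_A × R4/(R3+R4) = 6.329 × 0.8678 = 5.492 V.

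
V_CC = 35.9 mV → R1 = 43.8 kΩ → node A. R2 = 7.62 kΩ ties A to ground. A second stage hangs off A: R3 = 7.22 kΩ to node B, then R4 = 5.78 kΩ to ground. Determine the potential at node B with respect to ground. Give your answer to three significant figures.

The second stage (R3 + R4 = 13.00 kΩ) loads node A in parallel with R2.
Effective lower resistance at A: R2 ‖ 13.00 = 4.804 kΩ.
V_A = 35.9 × 4.804/(43.8 + 4.804) = 3.548 mV.
Then the unloaded second divider: V_B = V_A × R4/(R3+R4) = 3.548 × 0.4446 = 1.578 mV.

V_B ≈ 1.58 mV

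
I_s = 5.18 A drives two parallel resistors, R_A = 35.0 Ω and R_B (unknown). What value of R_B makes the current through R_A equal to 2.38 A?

In a two-way split, I_A/I_s = R_B/(R_A + R_B).
With f = 0.4595, R_B = R_A · f/(1−f) = 35.0 × 0.8500 = 29.75 Ω.

R_B ≈ 29.7 Ω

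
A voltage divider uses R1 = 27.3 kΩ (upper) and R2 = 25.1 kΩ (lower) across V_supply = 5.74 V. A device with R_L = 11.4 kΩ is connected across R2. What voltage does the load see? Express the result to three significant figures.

V_out ≈ 1.28 V

R2 ‖ R_L = (25.1 × 11.4)/(25.1 + 11.4) = 7.839 kΩ.
Voltage divider with the loaded lower leg: V_out = 5.74 × 7.839/(27.3 + 7.839) = 5.74 × 0.2231 = 1.281 V.
(Unloaded it would be 2.75 V; the load pulls it down.)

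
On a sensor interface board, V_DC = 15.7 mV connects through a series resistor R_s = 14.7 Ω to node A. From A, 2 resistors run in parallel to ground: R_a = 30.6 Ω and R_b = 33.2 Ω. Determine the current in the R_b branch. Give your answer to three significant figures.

Equivalent of the parallel group: R_p = 15.92 Ω.
V_A = 15.7 × 15.92/30.62 = 8.164 mV.
I(R_b) = V_A / R_b = 8.164/33.2 = 0.2459 mA.

I ≈ 0.246 mA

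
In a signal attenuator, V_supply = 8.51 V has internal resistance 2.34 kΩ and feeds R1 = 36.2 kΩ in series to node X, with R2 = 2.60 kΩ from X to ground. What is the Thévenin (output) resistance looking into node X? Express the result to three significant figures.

R1' = 2.34 + 36.2 = 38.54 kΩ (source resistance + R1).
With V_supply suppressed (replaced by a short), R_th = R1' ‖ R2 = (38.54 × 2.60)/(38.54 + 2.60) = 2.436 kΩ.

R_th ≈ 2.44 kΩ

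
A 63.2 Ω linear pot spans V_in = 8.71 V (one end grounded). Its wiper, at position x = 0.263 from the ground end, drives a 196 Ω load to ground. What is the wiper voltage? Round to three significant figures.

V_out ≈ 2.16 V

The pot divides into 46.58 Ω above the wiper and 16.62 Ω below.
Lower segment in parallel with the load: 16.62 ‖ 196 = 15.32 Ω.
Then V_out = V_in · 15.32/(46.58 + 15.32) = 2.156 V.
(Unloaded: V_out = x·V_in = 2.29 V.)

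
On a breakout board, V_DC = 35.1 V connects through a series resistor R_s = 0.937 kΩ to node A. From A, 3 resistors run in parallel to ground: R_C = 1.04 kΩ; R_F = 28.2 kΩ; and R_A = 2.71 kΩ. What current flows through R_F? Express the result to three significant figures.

Parallel bank: R_p = 1/(1/1.04 + 1/28.2 + 1/2.71) = 0.7321 kΩ.
Node voltage V_A = V_DC · R_p/(R_s + R_p) = 35.1 × 0.4386 = 15.40 V.
Branch current I = V_A/R_F = 15.40/28.2 = 0.5459 mA.
(Check via current divider: I_total = 21.03 mA; share G_k/ΣG = 0.02596 → same result.)

I ≈ 0.546 mA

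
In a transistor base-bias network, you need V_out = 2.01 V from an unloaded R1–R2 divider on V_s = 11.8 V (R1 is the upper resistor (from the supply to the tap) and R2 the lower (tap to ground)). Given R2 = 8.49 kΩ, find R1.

V_out/V_s = R2/(R1+R2) = 0.1703.
R1 = R2·(1/k − 1) = 8.49 × 4.871 = 41.35 kΩ.

R1 ≈ 41.4 kΩ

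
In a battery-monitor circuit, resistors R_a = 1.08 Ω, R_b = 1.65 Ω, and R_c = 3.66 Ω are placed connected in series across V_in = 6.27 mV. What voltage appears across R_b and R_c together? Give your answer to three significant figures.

ΣR = 1.08 + 1.65 + 3.66 = 6.390 Ω.
R_{R_b..R_c} = 1.65 + 3.66 = 5.310 Ω.
By the voltage-divider rule, V = 6.27 × 5.310/6.390 = 5.210 mV.

V ≈ 5.21 mV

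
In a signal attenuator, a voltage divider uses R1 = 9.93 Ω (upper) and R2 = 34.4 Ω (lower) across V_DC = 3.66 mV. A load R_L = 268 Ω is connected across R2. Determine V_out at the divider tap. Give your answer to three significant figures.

V_out ≈ 2.76 mV

R2 ‖ R_L = (34.4 × 268)/(34.4 + 268) = 30.49 Ω.
Voltage divider with the loaded lower leg: V_out = 3.66 × 30.49/(9.93 + 30.49) = 3.66 × 0.7543 = 2.761 mV.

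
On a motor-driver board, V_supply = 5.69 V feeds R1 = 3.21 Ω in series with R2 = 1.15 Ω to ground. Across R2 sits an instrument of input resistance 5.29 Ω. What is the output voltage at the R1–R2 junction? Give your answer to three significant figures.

The load sits in parallel with R2, giving an effective lower resistance R2' = R2·R_L/(R2+R_L) = 0.9446 Ω.
Now apply the divider: V_out = 5.69 × 0.2274 = 1.294 V.

V_out ≈ 1.29 V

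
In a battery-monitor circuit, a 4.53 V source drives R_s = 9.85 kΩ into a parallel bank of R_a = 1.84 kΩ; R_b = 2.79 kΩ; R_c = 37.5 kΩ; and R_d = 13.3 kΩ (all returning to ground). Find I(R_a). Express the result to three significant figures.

I ≈ 0.226 mA

Equivalent of the parallel group: R_p = 0.9963 kΩ.
V_A = 4.53 × 0.9963/10.85 = 0.4161 V.
I(R_a) = V_A / R_a = 0.4161/1.84 = 0.2261 mA.
(Equivalently: I_total = 0.4177 mA, then current-divider fraction G_k/ΣG = 0.5414.)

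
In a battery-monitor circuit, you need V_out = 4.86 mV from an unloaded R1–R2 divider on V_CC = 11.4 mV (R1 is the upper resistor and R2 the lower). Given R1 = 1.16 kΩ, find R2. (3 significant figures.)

R2 ≈ 0.862 kΩ

V_out/V_CC = R2/(R1+R2) = 0.4263.
R2 = R1 · 0.4263/(1 − 0.4263) = 0.8620 kΩ.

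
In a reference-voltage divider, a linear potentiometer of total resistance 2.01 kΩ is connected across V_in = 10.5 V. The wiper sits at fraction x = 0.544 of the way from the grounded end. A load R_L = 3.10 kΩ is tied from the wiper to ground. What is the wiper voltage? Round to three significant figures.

The pot divides into 0.9166 kΩ above the wiper and 1.093 kΩ below.
Lower segment in parallel with the load: 1.093 ‖ 3.10 = 0.8083 kΩ.
Loaded-divider output: V_out = 10.5 × 0.4686 = 4.921 V.
(Unloaded: V_out = x·V_in = 5.71 V.)

V_out ≈ 4.92 V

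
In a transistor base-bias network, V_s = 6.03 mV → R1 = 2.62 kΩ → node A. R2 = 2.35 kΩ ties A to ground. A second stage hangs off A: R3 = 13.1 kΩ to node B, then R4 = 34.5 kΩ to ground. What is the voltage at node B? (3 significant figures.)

Node A sees R2 in parallel with the series input of stage 2, R3 + R4 = 47.60 kΩ.
R2 ‖ (R3+R4) = 2.239 kΩ.
First divider: V_A = V_s · 2.239/(2.62 + 2.239) = 2.779 mV.
Stage 2 is unloaded, so V_B = V_A · R4/(R3+R4) = 2.779 × 34.5/47.60 = 2.014 mV.

V_B ≈ 2.01 mV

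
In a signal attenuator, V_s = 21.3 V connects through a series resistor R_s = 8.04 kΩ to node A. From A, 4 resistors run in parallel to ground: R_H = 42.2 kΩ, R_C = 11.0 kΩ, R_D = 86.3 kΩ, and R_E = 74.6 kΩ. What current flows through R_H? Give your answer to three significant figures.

Parallel bank: R_p = 1/(1/42.2 + 1/11.0 + 1/86.3 + 1/74.6) = 7.163 kΩ.
V_A = 21.3 × 7.163/15.20 = 10.04 V.
Branch current I = V_A/R_H = 10.04/42.2 = 0.2378 mA.
(Check via current divider: I_total = 1.401 mA; share G_k/ΣG = 0.1697 → same result.)

I ≈ 0.238 mA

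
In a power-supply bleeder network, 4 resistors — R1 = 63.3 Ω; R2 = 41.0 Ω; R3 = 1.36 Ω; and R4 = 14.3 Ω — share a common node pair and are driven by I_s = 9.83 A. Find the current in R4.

I ≈ 0.813 A

ΣG = 1/63.3 + 1/41.0 + 1/1.36 + 1/14.3 = 0.8454.
Current divider: I(R4) = I_s · G_k/ΣG = 9.83 × (0.06993/0.8454) = 9.83 × 0.08272 = 0.8131 A.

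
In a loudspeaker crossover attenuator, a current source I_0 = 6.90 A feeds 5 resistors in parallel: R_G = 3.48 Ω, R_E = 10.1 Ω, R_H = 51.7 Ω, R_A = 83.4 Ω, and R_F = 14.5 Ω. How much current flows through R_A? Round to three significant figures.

I ≈ 0.170 A

Total conductance ΣG = 1/3.48 + 1/10.1 + 1/51.7 + 1/83.4 + 1/14.5 = 0.4867 (units of 1/Ω).
Current divider: I(R_A) = I_0 · G_k/ΣG = 6.90 × (0.01199/0.4867) = 6.90 × 0.02464 = 0.1700 A.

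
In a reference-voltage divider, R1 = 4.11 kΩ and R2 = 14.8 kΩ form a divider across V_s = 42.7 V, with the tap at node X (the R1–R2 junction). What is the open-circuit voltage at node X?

V_th ≈ 33.4 V

Open-circuit (no load on X): V_th = V_s · R2/(R1 + R2) = 42.7 × 14.8/(4.110 + 14.8) = 33.42 V.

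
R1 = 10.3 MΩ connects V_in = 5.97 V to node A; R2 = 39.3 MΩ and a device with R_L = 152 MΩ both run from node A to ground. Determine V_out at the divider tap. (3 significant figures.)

The load sits in parallel with R2, giving an effective lower resistance R2' = R2·R_L/(R2+R_L) = 31.23 MΩ.
Now apply the divider: V_out = 5.97 × 0.7520 = 4.489 V.

V_out ≈ 4.49 V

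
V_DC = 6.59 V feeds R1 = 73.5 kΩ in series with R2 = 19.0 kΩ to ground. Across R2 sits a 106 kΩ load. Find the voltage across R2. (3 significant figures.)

R2 ‖ R_L = (19.0 × 106)/(19.0 + 106) = 16.11 kΩ.
Now apply the divider: V_out = 6.59 × 0.1798 = 1.185 V.

V_out ≈ 1.18 V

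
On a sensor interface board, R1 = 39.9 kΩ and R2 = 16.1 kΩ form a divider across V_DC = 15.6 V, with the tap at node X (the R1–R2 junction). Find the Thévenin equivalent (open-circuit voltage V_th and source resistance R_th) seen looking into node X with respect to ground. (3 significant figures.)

V_th ≈ 4.49 V, R_th ≈ 11.5 kΩ

With X open, the divider is unloaded: V_th = 15.6 × 16.1/56.00 = 4.485 V.
With V_DC suppressed (replaced by a short), R_th = R1 ‖ R2 = (39.90 × 16.1)/(39.90 + 16.1) = 11.47 kΩ.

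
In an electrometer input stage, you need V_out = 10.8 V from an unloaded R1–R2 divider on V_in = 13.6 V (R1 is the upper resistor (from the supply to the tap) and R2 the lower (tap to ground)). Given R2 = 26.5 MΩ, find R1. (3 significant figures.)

R1 ≈ 6.87 MΩ

The divider ratio is R2/(R1+R2) = 10.8/13.6 = 0.7941.
Rearranging, R1 = R2·(1−k)/k = 26.5 × 0.2593 = 6.870 MΩ.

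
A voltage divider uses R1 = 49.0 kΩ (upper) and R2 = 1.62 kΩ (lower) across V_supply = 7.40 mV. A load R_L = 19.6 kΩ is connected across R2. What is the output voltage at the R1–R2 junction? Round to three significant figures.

First combine the lower leg with the load: R2 ‖ R_L = 1.496 kΩ.
Then V_out = V_supply · R2'/(R1 + R2') = 7.40 × 1.496/50.50 = 0.2193 mV.

V_out ≈ 0.219 mV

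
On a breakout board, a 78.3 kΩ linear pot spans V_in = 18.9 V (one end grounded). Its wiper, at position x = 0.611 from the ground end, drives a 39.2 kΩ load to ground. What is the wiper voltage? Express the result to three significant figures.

Lower segment x·R_p = 47.84 kΩ; upper segment (1−x)·R_p = 30.46 kΩ.
R_L loads the lower segment: effective lower R = 21.55 kΩ.
Then V_out = V_in · 21.55/(30.46 + 21.55) = 7.830 V.
(Unloaded: V_out = x·V_in = 11.5 V.)

V_out ≈ 7.83 V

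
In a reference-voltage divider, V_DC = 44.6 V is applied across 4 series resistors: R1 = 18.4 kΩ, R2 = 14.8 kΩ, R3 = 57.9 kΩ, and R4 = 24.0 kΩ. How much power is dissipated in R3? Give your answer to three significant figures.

Series current I = V_DC/ΣR = 44.6/115.1 = 0.3875 mA.
P(R3) = I²·R3 = (0.3875)² × 57.9 = 8.694 mW.

P ≈ 8.69 mW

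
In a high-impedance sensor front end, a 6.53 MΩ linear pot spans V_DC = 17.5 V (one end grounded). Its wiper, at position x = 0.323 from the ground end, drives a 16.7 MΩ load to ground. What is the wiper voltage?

V_out ≈ 5.21 V

Lower segment x·R_p = 2.109 MΩ; upper segment (1−x)·R_p = 4.421 MΩ.
Lower segment in parallel with the load: 2.109 ‖ 16.7 = 1.873 MΩ.
Loaded-divider output: V_out = 17.5 × 0.2976 = 5.207 V.
(Unloaded: V_out = x·V_DC = 5.65 V.)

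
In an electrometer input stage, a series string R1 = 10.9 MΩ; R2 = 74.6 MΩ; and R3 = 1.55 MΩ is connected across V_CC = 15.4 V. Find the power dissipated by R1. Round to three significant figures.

P ≈ 0.341 µW

The common current is I = 15.4/87.05 = 0.1769 µA.
P(R1) = I²·R1 = (0.1769)² × 10.9 = 0.3411 µW.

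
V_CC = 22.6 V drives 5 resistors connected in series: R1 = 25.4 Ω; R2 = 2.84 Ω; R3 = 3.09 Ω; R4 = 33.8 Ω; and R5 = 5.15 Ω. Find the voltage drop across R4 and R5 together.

V ≈ 12.5 V

Series total: ΣR = 25.4 + 2.84 + 3.09 + 33.8 + 5.15 = 70.28 Ω.
R_{R4..R5} = 33.8 + 5.15 = 38.95 Ω.
V = V_CC · R/ΣR = 22.6 × 0.5542 = 12.53 V.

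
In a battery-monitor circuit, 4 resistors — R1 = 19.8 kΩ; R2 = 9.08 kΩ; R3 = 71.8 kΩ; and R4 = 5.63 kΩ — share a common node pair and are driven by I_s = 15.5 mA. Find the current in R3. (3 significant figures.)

Total conductance ΣG = 1/19.8 + 1/9.08 + 1/71.8 + 1/5.63 = 0.3522 (units of 1/kΩ).
By the current-divider rule, I = I_s · G_k/ΣG = 15.5 × 0.03955 = 0.6130 mA.

I ≈ 0.613 mA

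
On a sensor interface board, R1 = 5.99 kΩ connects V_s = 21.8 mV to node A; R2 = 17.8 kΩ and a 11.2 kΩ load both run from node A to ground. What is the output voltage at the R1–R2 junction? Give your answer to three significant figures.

R2 ‖ R_L = (17.8 × 11.2)/(17.8 + 11.2) = 6.874 kΩ.
Then V_out = V_s · R2'/(R1 + R2') = 21.8 × 6.874/12.86 = 11.65 mV.

V_out ≈ 11.6 mV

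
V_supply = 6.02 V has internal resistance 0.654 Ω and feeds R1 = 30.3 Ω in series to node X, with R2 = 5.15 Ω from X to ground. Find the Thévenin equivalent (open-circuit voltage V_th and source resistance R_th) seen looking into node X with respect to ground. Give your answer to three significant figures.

V_th ≈ 0.859 V, R_th ≈ 4.42 Ω

R1' = 0.654 + 30.3 = 30.95 Ω (source resistance + R1).
With X open, the divider is unloaded: V_th = 6.02 × 5.15/36.10 = 0.8587 V.
With V_supply suppressed (replaced by a short), R_th = R1' ‖ R2 = (30.95 × 5.15)/(30.95 + 5.15) = 4.415 Ω.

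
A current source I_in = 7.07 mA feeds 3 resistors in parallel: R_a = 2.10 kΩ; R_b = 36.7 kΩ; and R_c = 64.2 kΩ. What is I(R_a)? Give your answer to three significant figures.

ΣG = 1/2.10 + 1/36.7 + 1/64.2 = 0.5190.
By the current-divider rule, I = I_in · G_k/ΣG = 7.07 × 0.9175 = 6.487 mA.

I ≈ 6.49 mA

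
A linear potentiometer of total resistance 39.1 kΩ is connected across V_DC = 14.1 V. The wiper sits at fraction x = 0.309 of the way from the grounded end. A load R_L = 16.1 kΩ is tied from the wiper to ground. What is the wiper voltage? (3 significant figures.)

The pot divides into 27.02 kΩ above the wiper and 12.08 kΩ below.
R_L loads the lower segment: effective lower R = 6.902 kΩ.
Loaded-divider output: V_out = 14.1 × 0.2035 = 2.869 V.
(Unloaded: V_out = x·V_DC = 4.36 V.)

V_out ≈ 2.87 V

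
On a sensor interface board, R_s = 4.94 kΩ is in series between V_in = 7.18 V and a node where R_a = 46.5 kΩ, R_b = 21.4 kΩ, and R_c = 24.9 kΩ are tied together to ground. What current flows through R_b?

I ≈ 0.219 mA

Combine the parallel branches: R_p = (1/46.5 + 1/21.4 + 1/24.9)⁻¹ = 9.226 kΩ.
Node voltage V_A = V_in · R_p/(R_s + R_p) = 7.18 × 0.6513 = 4.676 V.
I(R_b) = V_A / R_b = 4.676/21.4 = 0.2185 mA.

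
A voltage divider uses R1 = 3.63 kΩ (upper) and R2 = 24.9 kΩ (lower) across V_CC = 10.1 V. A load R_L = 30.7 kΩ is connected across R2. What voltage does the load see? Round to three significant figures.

First combine the lower leg with the load: R2 ‖ R_L = 13.75 kΩ.
Voltage divider with the loaded lower leg: V_out = 10.1 × 13.75/(3.63 + 13.75) = 10.1 × 0.7911 = 7.990 V.

V_out ≈ 7.99 V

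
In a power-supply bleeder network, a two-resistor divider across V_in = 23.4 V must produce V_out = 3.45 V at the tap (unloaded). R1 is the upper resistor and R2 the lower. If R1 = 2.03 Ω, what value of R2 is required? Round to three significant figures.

V_out/V_in = R2/(R1+R2) = 0.1474.
R2 = R1 · 0.1474/(1 − 0.1474) = 0.3511 Ω.

R2 ≈ 0.351 Ω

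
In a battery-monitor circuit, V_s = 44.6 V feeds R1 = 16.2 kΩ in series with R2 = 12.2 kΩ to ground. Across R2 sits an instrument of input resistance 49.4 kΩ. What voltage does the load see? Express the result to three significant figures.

V_out ≈ 16.8 V

First combine the lower leg with the load: R2 ‖ R_L = 9.784 kΩ.
Now apply the divider: V_out = 44.6 × 0.3765 = 16.79 V.
(Unloaded it would be 19.2 V; the load pulls it down.)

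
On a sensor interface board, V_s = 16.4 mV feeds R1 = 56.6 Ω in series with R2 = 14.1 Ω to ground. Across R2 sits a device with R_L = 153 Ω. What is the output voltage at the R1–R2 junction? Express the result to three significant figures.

V_out ≈ 3.05 mV

R2 ‖ R_L = (14.1 × 153)/(14.1 + 153) = 12.91 Ω.
Voltage divider with the loaded lower leg: V_out = 16.4 × 12.91/(56.6 + 12.91) = 16.4 × 0.1857 = 3.046 mV.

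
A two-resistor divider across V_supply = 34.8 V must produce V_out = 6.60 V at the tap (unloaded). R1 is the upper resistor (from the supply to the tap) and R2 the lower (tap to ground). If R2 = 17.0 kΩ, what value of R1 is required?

R1 ≈ 72.6 kΩ

V_out/V_supply = R2/(R1+R2) = 0.1897.
R1 = R2·(1/k − 1) = 17.0 × 4.273 = 72.64 kΩ.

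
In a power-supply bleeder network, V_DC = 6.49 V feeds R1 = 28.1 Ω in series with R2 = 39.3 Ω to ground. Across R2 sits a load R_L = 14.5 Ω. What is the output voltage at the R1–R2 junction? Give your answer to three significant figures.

V_out ≈ 1.78 V

The load sits in parallel with R2, giving an effective lower resistance R2' = R2·R_L/(R2+R_L) = 10.59 Ω.
Now apply the divider: V_out = 6.49 × 0.2738 = 1.777 V.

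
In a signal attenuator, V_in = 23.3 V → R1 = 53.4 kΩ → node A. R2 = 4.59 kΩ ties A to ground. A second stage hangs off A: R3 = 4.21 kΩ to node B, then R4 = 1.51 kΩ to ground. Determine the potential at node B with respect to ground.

V_B ≈ 0.280 V

Looking into the second stage from A: R3 + R4 = 5.720 kΩ appears in parallel with R2.
R2 ‖ (R3+R4) = 2.547 kΩ.
First divider: V_A = V_in · 2.547/(53.4 + 2.547) = 1.061 V.
V_B = V_A × 0.2640 = 0.2800 V.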